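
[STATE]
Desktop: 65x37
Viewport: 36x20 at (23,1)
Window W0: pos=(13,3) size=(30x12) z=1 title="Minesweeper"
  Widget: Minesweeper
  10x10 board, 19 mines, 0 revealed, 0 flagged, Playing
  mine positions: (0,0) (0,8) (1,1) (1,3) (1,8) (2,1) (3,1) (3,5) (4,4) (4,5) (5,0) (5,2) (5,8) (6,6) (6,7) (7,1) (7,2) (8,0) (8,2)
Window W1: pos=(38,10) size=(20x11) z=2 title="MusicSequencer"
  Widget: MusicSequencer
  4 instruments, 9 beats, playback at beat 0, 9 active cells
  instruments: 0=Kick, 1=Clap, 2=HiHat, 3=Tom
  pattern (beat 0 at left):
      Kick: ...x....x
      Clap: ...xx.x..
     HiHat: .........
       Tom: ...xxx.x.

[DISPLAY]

                                    
                                    
━━━━━━━━━━━━━━━━━━━┓                
per                ┃                
───────────────────┨                
■                  ┃                
■                  ┃                
■                  ┃                
■                  ┃                
■              ┏━━━━━━━━━━━━━━━━━━┓ 
■              ┃ MusicSequencer   ┃ 
■              ┠──────────────────┨ 
■              ┃      ▼12345678   ┃ 
━━━━━━━━━━━━━━━┃  Kick···█····█   ┃ 
               ┃  Clap···██·█··   ┃ 
               ┃ HiHat·········   ┃ 
               ┃   Tom···███·█·   ┃ 
               ┃                  ┃ 
               ┃                  ┃ 
               ┗━━━━━━━━━━━━━━━━━━┛ 


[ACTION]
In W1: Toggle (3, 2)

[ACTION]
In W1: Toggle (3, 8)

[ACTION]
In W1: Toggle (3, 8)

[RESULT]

                                    
                                    
━━━━━━━━━━━━━━━━━━━┓                
per                ┃                
───────────────────┨                
■                  ┃                
■                  ┃                
■                  ┃                
■                  ┃                
■              ┏━━━━━━━━━━━━━━━━━━┓ 
■              ┃ MusicSequencer   ┃ 
■              ┠──────────────────┨ 
■              ┃      ▼12345678   ┃ 
━━━━━━━━━━━━━━━┃  Kick···█····█   ┃ 
               ┃  Clap···██·█··   ┃ 
               ┃ HiHat·········   ┃ 
               ┃   Tom··████·█·   ┃ 
               ┃                  ┃ 
               ┃                  ┃ 
               ┗━━━━━━━━━━━━━━━━━━┛ 


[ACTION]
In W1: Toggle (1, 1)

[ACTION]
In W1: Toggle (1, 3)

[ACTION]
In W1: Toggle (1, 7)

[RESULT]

                                    
                                    
━━━━━━━━━━━━━━━━━━━┓                
per                ┃                
───────────────────┨                
■                  ┃                
■                  ┃                
■                  ┃                
■                  ┃                
■              ┏━━━━━━━━━━━━━━━━━━┓ 
■              ┃ MusicSequencer   ┃ 
■              ┠──────────────────┨ 
■              ┃      ▼12345678   ┃ 
━━━━━━━━━━━━━━━┃  Kick···█····█   ┃ 
               ┃  Clap·█··█·██·   ┃ 
               ┃ HiHat·········   ┃ 
               ┃   Tom··████·█·   ┃ 
               ┃                  ┃ 
               ┃                  ┃ 
               ┗━━━━━━━━━━━━━━━━━━┛ 


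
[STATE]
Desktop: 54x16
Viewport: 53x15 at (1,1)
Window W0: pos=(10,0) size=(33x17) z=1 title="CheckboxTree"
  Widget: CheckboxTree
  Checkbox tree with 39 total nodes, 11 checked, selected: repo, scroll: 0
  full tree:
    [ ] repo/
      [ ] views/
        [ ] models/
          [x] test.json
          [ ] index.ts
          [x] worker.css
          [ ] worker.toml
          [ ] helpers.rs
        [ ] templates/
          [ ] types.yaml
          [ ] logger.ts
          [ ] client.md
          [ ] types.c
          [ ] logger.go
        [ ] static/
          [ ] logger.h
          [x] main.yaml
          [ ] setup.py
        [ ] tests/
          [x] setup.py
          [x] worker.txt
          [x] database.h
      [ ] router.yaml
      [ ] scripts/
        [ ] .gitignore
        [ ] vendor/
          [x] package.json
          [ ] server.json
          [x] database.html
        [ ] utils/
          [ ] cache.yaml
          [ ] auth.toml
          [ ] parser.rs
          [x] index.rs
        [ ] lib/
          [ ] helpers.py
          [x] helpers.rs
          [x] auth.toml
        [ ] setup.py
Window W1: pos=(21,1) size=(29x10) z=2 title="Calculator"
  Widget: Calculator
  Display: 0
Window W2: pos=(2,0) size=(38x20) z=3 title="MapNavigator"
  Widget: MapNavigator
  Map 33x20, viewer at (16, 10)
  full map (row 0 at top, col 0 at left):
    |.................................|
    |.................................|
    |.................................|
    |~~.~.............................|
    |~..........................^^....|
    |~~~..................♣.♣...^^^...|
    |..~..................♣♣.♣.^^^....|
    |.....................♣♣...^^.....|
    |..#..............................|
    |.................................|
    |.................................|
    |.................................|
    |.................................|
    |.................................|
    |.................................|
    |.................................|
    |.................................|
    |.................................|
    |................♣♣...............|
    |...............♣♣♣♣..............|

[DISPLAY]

 ┃ MapNavigator                       ┃━━━━━━━━━┓    
 ┠────────────────────────────────────┨         ┃    
 ┃  ................................. ┃─────────┨    
 ┃  ~~.~............................. ┃        0┃    
 ┃  ~..........................^^.... ┃         ┃    
 ┃  ~~~..................♣.♣...^^^... ┃         ┃    
 ┃  ..~..................♣♣.♣.^^^.... ┃         ┃    
 ┃  .....................♣♣...^^..... ┃         ┃    
 ┃  ..#.............................. ┃         ┃    
 ┃  ................................. ┃━━━━━━━━━┛    
 ┃  ................@................ ┃  ┃           
 ┃  ................................. ┃  ┃           
 ┃  ................................. ┃  ┃           
 ┃  ................................. ┃  ┃           
 ┃  ................................. ┃  ┃           


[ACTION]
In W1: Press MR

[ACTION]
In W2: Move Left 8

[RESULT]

 ┃ MapNavigator                       ┃━━━━━━━━━┓    
 ┠────────────────────────────────────┨         ┃    
 ┃          ..........................┃─────────┨    
 ┃          ~~.~......................┃        0┃    
 ┃          ~.........................┃         ┃    
 ┃          ~~~..................♣.♣..┃         ┃    
 ┃          ..~..................♣♣.♣.┃         ┃    
 ┃          .....................♣♣...┃         ┃    
 ┃          ..#.......................┃         ┃    
 ┃          ..........................┃━━━━━━━━━┛    
 ┃          ........@.................┃  ┃           
 ┃          ..........................┃  ┃           
 ┃          ..........................┃  ┃           
 ┃          ..........................┃  ┃           
 ┃          ..........................┃  ┃           


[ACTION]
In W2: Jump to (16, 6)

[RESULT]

 ┃ MapNavigator                       ┃━━━━━━━━━┓    
 ┠────────────────────────────────────┨         ┃    
 ┃                                    ┃─────────┨    
 ┃                                    ┃        0┃    
 ┃  ................................. ┃         ┃    
 ┃  ................................. ┃         ┃    
 ┃  ................................. ┃         ┃    
 ┃  ~~.~............................. ┃         ┃    
 ┃  ~..........................^^.... ┃         ┃    
 ┃  ~~~..................♣.♣...^^^... ┃━━━━━━━━━┛    
 ┃  ..~.............@....♣♣.♣.^^^.... ┃  ┃           
 ┃  .....................♣♣...^^..... ┃  ┃           
 ┃  ..#.............................. ┃  ┃           
 ┃  ................................. ┃  ┃           
 ┃  ................................. ┃  ┃           


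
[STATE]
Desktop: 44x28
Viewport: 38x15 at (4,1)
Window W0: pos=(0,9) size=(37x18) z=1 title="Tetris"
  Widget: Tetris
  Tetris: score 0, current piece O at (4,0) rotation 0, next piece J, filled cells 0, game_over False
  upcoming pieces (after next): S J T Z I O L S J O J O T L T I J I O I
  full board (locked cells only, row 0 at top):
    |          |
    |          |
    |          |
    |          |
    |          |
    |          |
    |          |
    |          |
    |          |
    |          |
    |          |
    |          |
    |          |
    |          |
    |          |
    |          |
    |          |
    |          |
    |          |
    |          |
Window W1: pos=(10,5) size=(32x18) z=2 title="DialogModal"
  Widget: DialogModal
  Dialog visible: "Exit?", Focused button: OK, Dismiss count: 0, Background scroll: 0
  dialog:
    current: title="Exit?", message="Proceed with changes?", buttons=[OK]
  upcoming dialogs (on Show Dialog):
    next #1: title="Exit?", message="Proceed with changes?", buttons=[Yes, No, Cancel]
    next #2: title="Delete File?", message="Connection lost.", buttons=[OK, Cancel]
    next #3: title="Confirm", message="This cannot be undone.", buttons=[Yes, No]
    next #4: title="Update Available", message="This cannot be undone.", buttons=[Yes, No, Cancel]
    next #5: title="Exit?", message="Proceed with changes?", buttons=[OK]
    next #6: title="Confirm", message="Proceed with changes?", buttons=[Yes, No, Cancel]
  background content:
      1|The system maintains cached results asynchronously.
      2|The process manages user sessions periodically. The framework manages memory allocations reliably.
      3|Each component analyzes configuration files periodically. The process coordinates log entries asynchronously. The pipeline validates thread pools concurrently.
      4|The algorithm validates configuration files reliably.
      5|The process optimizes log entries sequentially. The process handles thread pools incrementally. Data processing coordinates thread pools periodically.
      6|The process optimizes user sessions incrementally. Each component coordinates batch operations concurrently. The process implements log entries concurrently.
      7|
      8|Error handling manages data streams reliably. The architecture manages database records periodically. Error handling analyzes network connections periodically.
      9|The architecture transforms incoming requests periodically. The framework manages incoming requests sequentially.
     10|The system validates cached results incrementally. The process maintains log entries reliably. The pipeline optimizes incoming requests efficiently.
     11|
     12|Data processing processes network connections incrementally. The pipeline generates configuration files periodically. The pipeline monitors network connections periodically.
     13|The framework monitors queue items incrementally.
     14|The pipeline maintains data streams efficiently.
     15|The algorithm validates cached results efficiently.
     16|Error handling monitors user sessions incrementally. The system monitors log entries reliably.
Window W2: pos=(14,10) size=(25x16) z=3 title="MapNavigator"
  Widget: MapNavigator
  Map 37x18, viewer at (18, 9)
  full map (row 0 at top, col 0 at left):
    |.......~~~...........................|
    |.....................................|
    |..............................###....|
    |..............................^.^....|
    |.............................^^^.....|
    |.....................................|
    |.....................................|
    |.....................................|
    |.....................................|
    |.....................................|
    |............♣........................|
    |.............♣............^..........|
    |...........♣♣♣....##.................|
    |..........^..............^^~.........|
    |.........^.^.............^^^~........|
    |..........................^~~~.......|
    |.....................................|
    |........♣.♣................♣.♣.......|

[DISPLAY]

                                      
                                      
                                      
                                      
      ┏━━━━━━━━━━━━━━━━━━━━━━━━━━━━━━┓
      ┃ DialogModal                  ┃
      ┠──────────────────────────────┨
      ┃The system maintains cached re┃
━━━━━━┃The process manages user sessi┃
tris  ┃Eac┏━━━━━━━━━━━━━━━━━━━━━━━┓ig┃
──────┃The┃ MapNavigator          ┃ig┃
      ┃Th┌┠───────────────────────┨tr┃
      ┃Th│┃.......................┃es┃
      ┃  │┃......................^┃  ┃
      ┃Er│┃.......................┃st┃


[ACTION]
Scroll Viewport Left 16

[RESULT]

                                      
                                      
                                      
                                      
          ┏━━━━━━━━━━━━━━━━━━━━━━━━━━━
          ┃ DialogModal               
          ┠───────────────────────────
          ┃The system maintains cached
┏━━━━━━━━━┃The process manages user se
┃ Tetris  ┃Eac┏━━━━━━━━━━━━━━━━━━━━━━━
┠─────────┃The┃ MapNavigator          
┃         ┃Th┌┠───────────────────────
┃         ┃Th│┃.......................
┃         ┃  │┃......................^
┃         ┃Er│┃.......................


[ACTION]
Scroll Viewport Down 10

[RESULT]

┠─────────┃The┃ MapNavigator          
┃         ┃Th┌┠───────────────────────
┃         ┃Th│┃.......................
┃         ┃  │┃......................^
┃         ┃Er│┃.......................
┃         ┃Th└┃.......................
┃         ┃The┃.......................
┃         ┃   ┃.......................
┃         ┃Dat┃...........@...........
┃         ┃The┃.....♣.................
┃         ┃The┃......♣............^...
┃         ┗━━━┃....♣♣♣....##..........
┃          │  ┃...^..............^^~..
┃          │  ┃..^.^.............^^^~.
┃          │  ┗━━━━━━━━━━━━━━━━━━━━━━━


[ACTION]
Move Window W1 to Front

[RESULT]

┠─────────┃The algorithm validates con
┃         ┃Th┌───────────────────────┐
┃         ┃Th│         Exit?         │
┃         ┃  │ Proceed with changes? │
┃         ┃Er│          [OK]         │
┃         ┃Th└───────────────────────┘
┃         ┃The system validates cached
┃         ┃                           
┃         ┃Data processing processes n
┃         ┃The framework monitors queu
┃         ┃The pipeline maintains data
┃         ┗━━━━━━━━━━━━━━━━━━━━━━━━━━━
┃          │  ┃...^..............^^~..
┃          │  ┃..^.^.............^^^~.
┃          │  ┗━━━━━━━━━━━━━━━━━━━━━━━


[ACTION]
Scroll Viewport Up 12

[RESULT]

                                      
                                      
                                      
                                      
                                      
          ┏━━━━━━━━━━━━━━━━━━━━━━━━━━━
          ┃ DialogModal               
          ┠───────────────────────────
          ┃The system maintains cached
┏━━━━━━━━━┃The process manages user se
┃ Tetris  ┃Each component analyzes con
┠─────────┃The algorithm validates con
┃         ┃Th┌───────────────────────┐
┃         ┃Th│         Exit?         │
┃         ┃  │ Proceed with changes? │


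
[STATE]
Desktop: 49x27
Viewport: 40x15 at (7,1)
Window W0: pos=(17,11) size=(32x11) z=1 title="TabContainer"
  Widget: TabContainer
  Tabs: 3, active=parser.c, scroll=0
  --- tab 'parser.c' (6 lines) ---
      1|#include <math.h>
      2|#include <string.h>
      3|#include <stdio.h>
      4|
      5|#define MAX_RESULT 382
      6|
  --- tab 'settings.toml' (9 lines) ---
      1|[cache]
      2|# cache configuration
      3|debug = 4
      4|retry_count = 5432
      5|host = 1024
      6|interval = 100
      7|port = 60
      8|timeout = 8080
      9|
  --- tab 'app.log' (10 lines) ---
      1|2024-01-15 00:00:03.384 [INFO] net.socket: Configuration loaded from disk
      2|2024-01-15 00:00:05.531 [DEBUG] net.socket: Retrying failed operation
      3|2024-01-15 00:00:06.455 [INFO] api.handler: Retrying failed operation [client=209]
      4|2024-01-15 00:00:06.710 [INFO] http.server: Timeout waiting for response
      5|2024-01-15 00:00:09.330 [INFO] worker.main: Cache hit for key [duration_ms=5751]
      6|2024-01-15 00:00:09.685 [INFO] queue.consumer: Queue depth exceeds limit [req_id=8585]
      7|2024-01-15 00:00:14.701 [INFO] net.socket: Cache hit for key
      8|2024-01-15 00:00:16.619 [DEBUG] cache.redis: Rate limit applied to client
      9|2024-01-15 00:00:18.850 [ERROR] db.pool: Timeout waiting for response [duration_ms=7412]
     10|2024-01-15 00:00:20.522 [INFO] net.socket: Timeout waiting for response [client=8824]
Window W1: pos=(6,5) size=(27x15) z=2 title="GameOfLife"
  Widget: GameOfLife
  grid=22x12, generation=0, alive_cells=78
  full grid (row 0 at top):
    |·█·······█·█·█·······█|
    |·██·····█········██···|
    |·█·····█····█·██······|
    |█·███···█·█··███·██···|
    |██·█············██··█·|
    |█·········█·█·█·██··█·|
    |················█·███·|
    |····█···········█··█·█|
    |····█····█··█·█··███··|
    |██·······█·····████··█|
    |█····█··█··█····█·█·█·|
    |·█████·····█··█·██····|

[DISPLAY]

                                        
                                        
                                        
                                        
━━━━━━━━━━━━━━━━━━━━━━━━━┓              
 GameOfLife              ┃              
─────────────────────────┨              
Gen: 0                   ┃              
·██·····█········██···   ┃              
·█·····█····█·██······   ┃              
█·███···█·█··███·██···   ┃━━━━━━━━━━━━━━
██·█············██··█·   ┃              
█·········█·█·█·██··█·   ┃──────────────
················█·███·   ┃tings.toml │ a
····█···········█··█·█   ┃──────────────


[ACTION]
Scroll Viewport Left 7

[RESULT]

                                        
                                        
                                        
                                        
      ┏━━━━━━━━━━━━━━━━━━━━━━━━━┓       
      ┃ GameOfLife              ┃       
      ┠─────────────────────────┨       
      ┃Gen: 0                   ┃       
      ┃·██·····█········██···   ┃       
      ┃·█·····█····█·██······   ┃       
      ┃█·███···█·█··███·██···   ┃━━━━━━━
      ┃██·█············██··█·   ┃       
      ┃█·········█·█·█·██··█·   ┃───────
      ┃················█·███·   ┃tings.t
      ┃····█···········█··█·█   ┃───────


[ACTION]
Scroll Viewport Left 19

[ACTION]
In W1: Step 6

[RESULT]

                                        
                                        
                                        
                                        
      ┏━━━━━━━━━━━━━━━━━━━━━━━━━┓       
      ┃ GameOfLife              ┃       
      ┠─────────────────────────┨       
      ┃Gen: 6                   ┃       
      ┃···········█··█·······   ┃       
      ┃···········█··█·······   ┃       
      ┃·············█········   ┃━━━━━━━
      ┃······················   ┃       
      ┃··█···············██··   ┃───────
      ┃·················███··   ┃tings.t
      ┃···············█·█····   ┃───────


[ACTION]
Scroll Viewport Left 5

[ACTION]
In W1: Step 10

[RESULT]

                                        
                                        
                                        
                                        
      ┏━━━━━━━━━━━━━━━━━━━━━━━━━┓       
      ┃ GameOfLife              ┃       
      ┠─────────────────────────┨       
      ┃Gen: 16                  ┃       
      ┃············█·█·······   ┃       
      ┃············█·█·······   ┃       
      ┃·············█········   ┃━━━━━━━
      ┃······················   ┃       
      ┃······················   ┃───────
      ┃······················   ┃tings.t
      ┃······················   ┃───────


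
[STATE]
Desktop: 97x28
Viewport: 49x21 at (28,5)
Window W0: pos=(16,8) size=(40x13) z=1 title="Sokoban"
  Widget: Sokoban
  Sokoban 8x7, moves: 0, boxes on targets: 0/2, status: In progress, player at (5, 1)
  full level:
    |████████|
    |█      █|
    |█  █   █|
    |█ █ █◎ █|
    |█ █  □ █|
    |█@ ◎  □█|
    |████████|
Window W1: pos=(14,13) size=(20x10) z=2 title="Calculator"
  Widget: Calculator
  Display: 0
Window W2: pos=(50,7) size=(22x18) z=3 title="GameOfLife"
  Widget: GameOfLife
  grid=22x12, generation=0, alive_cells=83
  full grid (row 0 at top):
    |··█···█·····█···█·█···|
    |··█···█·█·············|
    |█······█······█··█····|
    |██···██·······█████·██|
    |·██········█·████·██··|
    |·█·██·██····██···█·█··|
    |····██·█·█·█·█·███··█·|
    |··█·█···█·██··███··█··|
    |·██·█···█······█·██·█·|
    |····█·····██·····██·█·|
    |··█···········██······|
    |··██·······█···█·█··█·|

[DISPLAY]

                                                 
                                                 
                      ┏━━━━━━━━━━━━━━━━━━━━┓     
━━━━━━━━━━━━━━━━━━━━━━┃ GameOfLife         ┃     
                      ┠────────────────────┨     
──────────────────────┃Gen: 0              ┃     
                      ┃·█···█·····█···█·█··┃     
                      ┃·█···█·█············┃     
━━━━━┓                ┃······█······█··█···┃     
     ┃                ┃█···██·······█████·█┃     
─────┨                ┃██········█·████·██·┃     
    0┃                ┃█·██·██····██···█·█·┃     
───┐ ┃                ┃···██·█·█·█·█·███··█┃     
 ÷ │ ┃                ┃·█·█···█·██··███··█·┃     
───┤ ┃                ┃██·█···█······█·██·█┃     
 × │ ┃━━━━━━━━━━━━━━━━┃···█·····██·····██·█┃     
───┘ ┃                ┃·█···········██·····┃     
━━━━━┛                ┃·██·······█···█·█··█┃     
                      ┃                    ┃     
                      ┗━━━━━━━━━━━━━━━━━━━━┛     
                                                 


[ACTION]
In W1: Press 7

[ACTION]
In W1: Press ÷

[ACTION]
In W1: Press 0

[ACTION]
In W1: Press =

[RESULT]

                                                 
                                                 
                      ┏━━━━━━━━━━━━━━━━━━━━┓     
━━━━━━━━━━━━━━━━━━━━━━┃ GameOfLife         ┃     
                      ┠────────────────────┨     
──────────────────────┃Gen: 0              ┃     
                      ┃·█···█·····█···█·█··┃     
                      ┃·█···█·█············┃     
━━━━━┓                ┃······█······█··█···┃     
     ┃                ┃█···██·······█████·█┃     
─────┨                ┃██········█·████·██·┃     
Error┃                ┃█·██·██····██···█·█·┃     
───┐ ┃                ┃···██·█·█·█·█·███··█┃     
 ÷ │ ┃                ┃·█·█···█·██··███··█·┃     
───┤ ┃                ┃██·█···█······█·██·█┃     
 × │ ┃━━━━━━━━━━━━━━━━┃···█·····██·····██·█┃     
───┘ ┃                ┃·█···········██·····┃     
━━━━━┛                ┃·██·······█···█·█··█┃     
                      ┃                    ┃     
                      ┗━━━━━━━━━━━━━━━━━━━━┛     
                                                 


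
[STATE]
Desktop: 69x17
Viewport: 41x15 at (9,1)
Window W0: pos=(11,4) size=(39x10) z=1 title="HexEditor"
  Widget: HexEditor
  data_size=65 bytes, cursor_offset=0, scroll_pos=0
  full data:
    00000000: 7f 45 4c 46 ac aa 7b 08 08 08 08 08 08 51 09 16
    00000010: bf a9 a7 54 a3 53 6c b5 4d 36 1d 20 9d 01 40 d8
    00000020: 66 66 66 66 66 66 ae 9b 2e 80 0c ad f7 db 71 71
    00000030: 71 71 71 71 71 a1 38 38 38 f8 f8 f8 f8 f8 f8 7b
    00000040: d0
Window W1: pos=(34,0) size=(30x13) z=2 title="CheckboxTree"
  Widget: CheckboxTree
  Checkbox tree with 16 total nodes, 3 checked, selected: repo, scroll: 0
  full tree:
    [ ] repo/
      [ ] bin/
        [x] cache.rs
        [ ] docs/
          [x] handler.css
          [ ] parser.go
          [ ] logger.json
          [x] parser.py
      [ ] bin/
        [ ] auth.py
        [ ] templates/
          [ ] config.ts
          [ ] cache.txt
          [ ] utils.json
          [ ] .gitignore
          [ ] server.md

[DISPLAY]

                         ┃ CheckboxTree  
                         ┠───────────────
                         ┃>[-] repo/     
  ┏━━━━━━━━━━━━━━━━━━━━━━┃   [-] bin/    
  ┃ HexEditor            ┃     [x] cache.
  ┠──────────────────────┃     [-] docs/ 
  ┃00000000  7F 45 4c 46 ┃       [x] hand
  ┃00000010  bf a9 a7 54 ┃       [ ] pars
  ┃00000020  66 66 66 66 ┃       [ ] logg
  ┃00000030  71 71 71 71 ┃       [x] pars
  ┃00000040  d0          ┃   [ ] bin/    
  ┃                      ┗━━━━━━━━━━━━━━━
  ┗━━━━━━━━━━━━━━━━━━━━━━━━━━━━━━━━━━━━━┛
                                         
                                         


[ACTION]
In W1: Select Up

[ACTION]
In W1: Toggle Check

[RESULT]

                         ┃ CheckboxTree  
                         ┠───────────────
                         ┃>[x] repo/     
  ┏━━━━━━━━━━━━━━━━━━━━━━┃   [x] bin/    
  ┃ HexEditor            ┃     [x] cache.
  ┠──────────────────────┃     [x] docs/ 
  ┃00000000  7F 45 4c 46 ┃       [x] hand
  ┃00000010  bf a9 a7 54 ┃       [x] pars
  ┃00000020  66 66 66 66 ┃       [x] logg
  ┃00000030  71 71 71 71 ┃       [x] pars
  ┃00000040  d0          ┃   [x] bin/    
  ┃                      ┗━━━━━━━━━━━━━━━
  ┗━━━━━━━━━━━━━━━━━━━━━━━━━━━━━━━━━━━━━┛
                                         
                                         


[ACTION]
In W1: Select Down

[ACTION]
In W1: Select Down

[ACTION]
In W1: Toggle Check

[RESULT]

                         ┃ CheckboxTree  
                         ┠───────────────
                         ┃ [-] repo/     
  ┏━━━━━━━━━━━━━━━━━━━━━━┃   [-] bin/    
  ┃ HexEditor            ┃>    [ ] cache.
  ┠──────────────────────┃     [x] docs/ 
  ┃00000000  7F 45 4c 46 ┃       [x] hand
  ┃00000010  bf a9 a7 54 ┃       [x] pars
  ┃00000020  66 66 66 66 ┃       [x] logg
  ┃00000030  71 71 71 71 ┃       [x] pars
  ┃00000040  d0          ┃   [x] bin/    
  ┃                      ┗━━━━━━━━━━━━━━━
  ┗━━━━━━━━━━━━━━━━━━━━━━━━━━━━━━━━━━━━━┛
                                         
                                         


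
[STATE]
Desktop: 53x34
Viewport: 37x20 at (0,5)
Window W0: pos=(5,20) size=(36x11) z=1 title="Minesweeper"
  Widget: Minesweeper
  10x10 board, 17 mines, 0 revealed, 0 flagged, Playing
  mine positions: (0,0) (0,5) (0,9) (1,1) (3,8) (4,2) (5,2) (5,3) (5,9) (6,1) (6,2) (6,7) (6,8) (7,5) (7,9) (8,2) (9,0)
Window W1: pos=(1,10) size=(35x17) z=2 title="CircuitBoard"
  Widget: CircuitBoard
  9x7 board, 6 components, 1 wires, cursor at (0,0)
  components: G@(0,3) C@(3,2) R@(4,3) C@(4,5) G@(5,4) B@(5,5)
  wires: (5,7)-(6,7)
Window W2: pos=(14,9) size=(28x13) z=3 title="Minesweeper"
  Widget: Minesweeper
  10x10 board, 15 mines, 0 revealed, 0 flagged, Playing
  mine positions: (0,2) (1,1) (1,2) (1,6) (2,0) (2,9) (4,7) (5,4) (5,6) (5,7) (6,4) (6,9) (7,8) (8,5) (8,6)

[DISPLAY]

                                     
                                     
                                     
                                     
              ┏━━━━━━━━━━━━━━━━━━━━━━
 ┏━━━━━━━━━━━━┃ Minesweeper          
 ┃ CircuitBoar┠──────────────────────
 ┠────────────┃■■■■■■■■■■            
 ┃   0 1 2 3 4┃■■■■■■■■■■            
 ┃0  [.]      ┃■■■■■■■■■■            
 ┃            ┃■■■■■■■■■■            
 ┃1           ┃■■■■■■■■■■            
 ┃            ┃■■■■■■■■■■            
 ┃2           ┃■■■■■■■■■■            
 ┃            ┃■■■■■■■■■■            
 ┃3           ┃■■■■■■■■■■            
 ┃            ┗━━━━━━━━━━━━━━━━━━━━━━
 ┃4               R       C        ┃─
 ┃                                 ┃ 
 ┃5                   G   B       ·┃ 


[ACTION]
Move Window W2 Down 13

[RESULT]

                                     
                                     
                                     
                                     
                                     
 ┏━━━━━━━━━━━━━━━━━━━━━━━━━━━━━━━━━┓ 
 ┃ CircuitBoard                    ┃ 
 ┠─────────────────────────────────┨ 
 ┃   0 1 2 3 4 5 6 7 8             ┃ 
 ┃0  [.]          G                ┃ 
 ┃                                 ┃ 
 ┃1                                ┃ 
 ┃                                 ┃ 
 ┃2                                ┃ 
 ┃                                 ┃ 
 ┃3           C                    ┃━
 ┃            ┏━━━━━━━━━━━━━━━━━━━━━━
 ┃4           ┃ Minesweeper          
 ┃            ┠──────────────────────
 ┃5           ┃■■■■■■■■■■            


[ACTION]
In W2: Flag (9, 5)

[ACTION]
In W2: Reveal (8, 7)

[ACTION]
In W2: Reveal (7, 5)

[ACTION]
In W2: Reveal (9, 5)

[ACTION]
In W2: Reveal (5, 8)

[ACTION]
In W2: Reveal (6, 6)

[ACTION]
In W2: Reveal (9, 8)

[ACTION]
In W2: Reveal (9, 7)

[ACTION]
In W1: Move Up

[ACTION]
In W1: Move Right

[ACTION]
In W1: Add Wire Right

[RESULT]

                                     
                                     
                                     
                                     
                                     
 ┏━━━━━━━━━━━━━━━━━━━━━━━━━━━━━━━━━┓ 
 ┃ CircuitBoard                    ┃ 
 ┠─────────────────────────────────┨ 
 ┃   0 1 2 3 4 5 6 7 8             ┃ 
 ┃0      [.]─ ·   G                ┃ 
 ┃                                 ┃ 
 ┃1                                ┃ 
 ┃                                 ┃ 
 ┃2                                ┃ 
 ┃                                 ┃ 
 ┃3           C                    ┃━
 ┃            ┏━━━━━━━━━━━━━━━━━━━━━━
 ┃4           ┃ Minesweeper          
 ┃            ┠──────────────────────
 ┃5           ┃■■■■■■■■■■            


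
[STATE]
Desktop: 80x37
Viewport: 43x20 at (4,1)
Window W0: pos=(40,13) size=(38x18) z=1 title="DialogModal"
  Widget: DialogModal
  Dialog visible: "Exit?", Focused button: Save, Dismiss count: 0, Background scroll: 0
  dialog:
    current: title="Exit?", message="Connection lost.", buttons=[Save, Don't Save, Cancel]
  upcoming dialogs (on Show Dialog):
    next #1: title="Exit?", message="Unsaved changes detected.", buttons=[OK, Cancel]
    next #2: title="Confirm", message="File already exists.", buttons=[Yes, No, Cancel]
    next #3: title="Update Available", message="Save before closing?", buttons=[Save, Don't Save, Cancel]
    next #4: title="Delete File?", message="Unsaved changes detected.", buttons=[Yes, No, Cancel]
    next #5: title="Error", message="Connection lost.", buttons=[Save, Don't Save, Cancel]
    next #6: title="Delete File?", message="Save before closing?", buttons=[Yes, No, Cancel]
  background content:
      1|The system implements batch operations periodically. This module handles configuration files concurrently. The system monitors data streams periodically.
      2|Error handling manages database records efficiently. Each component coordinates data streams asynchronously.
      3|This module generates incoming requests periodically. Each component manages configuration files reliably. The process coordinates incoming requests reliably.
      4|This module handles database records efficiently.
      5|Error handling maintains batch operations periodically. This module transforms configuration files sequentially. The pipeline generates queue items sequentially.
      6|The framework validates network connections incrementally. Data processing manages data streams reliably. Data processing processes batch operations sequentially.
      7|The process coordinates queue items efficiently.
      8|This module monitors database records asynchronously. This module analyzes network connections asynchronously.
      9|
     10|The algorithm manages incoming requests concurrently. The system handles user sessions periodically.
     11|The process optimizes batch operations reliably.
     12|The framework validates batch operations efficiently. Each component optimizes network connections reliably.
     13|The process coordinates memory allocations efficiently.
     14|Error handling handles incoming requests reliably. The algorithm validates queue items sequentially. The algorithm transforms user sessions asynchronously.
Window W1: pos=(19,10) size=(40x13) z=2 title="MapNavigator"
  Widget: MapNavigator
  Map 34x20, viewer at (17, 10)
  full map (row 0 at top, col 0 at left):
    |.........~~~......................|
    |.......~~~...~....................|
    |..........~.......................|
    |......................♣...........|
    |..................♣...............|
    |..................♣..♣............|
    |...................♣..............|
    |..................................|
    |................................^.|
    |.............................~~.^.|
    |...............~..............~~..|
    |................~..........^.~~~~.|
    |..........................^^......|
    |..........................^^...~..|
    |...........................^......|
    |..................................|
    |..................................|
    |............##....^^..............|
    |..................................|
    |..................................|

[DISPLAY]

                                           
                                           
                                           
                                           
                                           
                                           
                                           
                                           
                                           
               ┏━━━━━━━━━━━━━━━━━━━━━━━━━━━
               ┃ MapNavigator              
               ┠───────────────────────────
               ┃  ...................♣.....
               ┃  .........................
               ┃  .........................
               ┃  .........................
               ┃  ...............~.@.......
               ┃  ................~........
               ┃  .........................
               ┃  .........................


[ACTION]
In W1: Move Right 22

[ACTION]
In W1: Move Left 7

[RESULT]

                                           
                                           
                                           
                                           
                                           
                                           
                                           
                                           
                                           
               ┏━━━━━━━━━━━━━━━━━━━━━━━━━━━
               ┃ MapNavigator              
               ┠───────────────────────────
               ┃............♣..............
               ┃...........................
               ┃.........................^.
               ┃......................~~.^.
               ┃........~..........@...~~..
               ┃.........~..........^.~~~~.
               ┃...................^^......
               ┃...................^^...~..


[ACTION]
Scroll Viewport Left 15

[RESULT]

                                           
                                           
                                           
                                           
                                           
                                           
                                           
                                           
                                           
                   ┏━━━━━━━━━━━━━━━━━━━━━━━
                   ┃ MapNavigator          
                   ┠───────────────────────
                   ┃............♣..........
                   ┃.......................
                   ┃.......................
                   ┃......................~
                   ┃........~..........@...
                   ┃.........~..........^.~
                   ┃...................^^..
                   ┃...................^^..
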